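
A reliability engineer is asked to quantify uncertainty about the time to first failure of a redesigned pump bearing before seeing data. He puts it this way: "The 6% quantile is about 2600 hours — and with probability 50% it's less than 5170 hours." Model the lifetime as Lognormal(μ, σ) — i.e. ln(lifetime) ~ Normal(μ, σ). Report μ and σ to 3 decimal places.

If T ~ Lognormal(μ,σ) then ln T ~ Normal(μ,σ), so the p-quantile of ln T is μ + z_p·σ.
ln(2600) = 7.863 and ln(5170) = 8.551; z_{0.06} = -1.555, z_{0.5} = 0.
σ = (8.551 − 7.863)/(0 − (-1.555)) = 0.442.
μ = 7.863 − (-1.555)·0.442 = 8.551.

μ ≈ 8.551, σ ≈ 0.442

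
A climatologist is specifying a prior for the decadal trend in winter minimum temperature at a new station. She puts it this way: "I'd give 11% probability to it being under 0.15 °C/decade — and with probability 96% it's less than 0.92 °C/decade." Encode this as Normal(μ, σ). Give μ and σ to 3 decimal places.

μ = 0.467, σ = 0.259

For Normal(μ,σ), the p-quantile is μ + z_p·σ. Here z_{0.11} = -1.227, z_{0.96} = 1.751.
So 0.15 = μ − 1.227σ and 0.92 = μ + 1.751σ.
Subtracting: σ = (0.92 − 0.15)/(1.751 − (-1.227)) = 0.259.
Then μ = 0.15 − (-1.227)·0.259 = 0.467.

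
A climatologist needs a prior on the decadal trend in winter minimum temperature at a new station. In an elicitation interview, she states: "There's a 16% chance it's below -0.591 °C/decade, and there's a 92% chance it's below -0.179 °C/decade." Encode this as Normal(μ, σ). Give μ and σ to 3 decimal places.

For Normal(μ,σ), the p-quantile is μ + z_p·σ. Here z_{0.16} = -0.9945, z_{0.92} = 1.405.
So -0.591 = μ − 0.9945σ and -0.179 = μ + 1.405σ.
Subtracting: σ = (-0.179 − -0.591)/(1.405 − (-0.9945)) = 0.172.
Then μ = -0.591 − (-0.9945)·0.172 = -0.420.

μ = -0.420, σ = 0.172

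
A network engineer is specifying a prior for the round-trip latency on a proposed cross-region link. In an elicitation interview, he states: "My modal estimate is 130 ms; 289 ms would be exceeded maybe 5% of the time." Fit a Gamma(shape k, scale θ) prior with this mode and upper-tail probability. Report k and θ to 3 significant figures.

k ≈ 5.31, θ ≈ 30.2

Gamma(k,θ) with k>1 has mode (k−1)θ, so θ = 130/(k−1).
Need P(X < 289) = 0.95 with θ tied to k this way. Start at k = 2, θ = 130: P(X<289) ≈ 0.651.
Too low — raise k to concentrate. Iterating converges to k ≈ 5.31.
Then θ = 130/(5.31−1) ≈ 30.2.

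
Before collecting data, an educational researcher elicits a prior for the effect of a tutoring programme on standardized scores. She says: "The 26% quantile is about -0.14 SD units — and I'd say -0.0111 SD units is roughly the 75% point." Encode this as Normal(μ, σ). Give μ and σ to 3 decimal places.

μ = -0.077, σ = 0.098

The p-quantile of Normal(μ,σ) is μ + z_p·σ, with z_{0.26} = -0.6433 and z_{0.75} = 0.6745.
Eliminate σ: μ = (z₂·x₁ − z₁·x₂)/(z₂ − z₁) = (0.6745·-0.14 − (-0.6433)·-0.0111)/1.318 = -0.077.
Then σ = (x₂ − x₁)/(z₂ − z₁) = (-0.0111 − -0.14)/1.318 = 0.098.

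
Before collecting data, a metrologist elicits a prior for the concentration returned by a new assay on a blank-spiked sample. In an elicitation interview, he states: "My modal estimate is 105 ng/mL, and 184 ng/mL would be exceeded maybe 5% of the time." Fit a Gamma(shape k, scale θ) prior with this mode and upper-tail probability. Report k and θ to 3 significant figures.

k ≈ 9.86, θ ≈ 11.8

Gamma(k,θ) with k>1 has mode (k−1)θ, so θ = 105/(k−1).
Need P(X < 184) = 0.95 with θ tied to k this way. Start at k = 2, θ = 105: P(X<184) ≈ 0.523.
Too low — raise k to concentrate. Iterating converges to k ≈ 9.86.
Then θ = 105/(9.86−1) ≈ 11.8.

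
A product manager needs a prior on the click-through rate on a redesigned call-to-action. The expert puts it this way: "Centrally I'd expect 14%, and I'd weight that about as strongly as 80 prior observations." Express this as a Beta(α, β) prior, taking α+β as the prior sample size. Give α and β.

Under the effective-sample-size interpretation, Beta(α, β) has prior mean α/(α+β) and prior sample size α+β.
So α+β = 80 and α/(α+β) = 0.14, giving α = 0.14·80 = 11.2 and β = 80 − 11.2 = 68.8.

α = 11.2, β = 68.8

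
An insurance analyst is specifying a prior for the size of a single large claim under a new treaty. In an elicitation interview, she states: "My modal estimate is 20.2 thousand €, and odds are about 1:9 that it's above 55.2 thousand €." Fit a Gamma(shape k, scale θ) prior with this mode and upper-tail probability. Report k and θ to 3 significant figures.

Gamma(k,θ) with k>1 has mode (k−1)θ, so θ = 20.2/(k−1).
Need P(X < 55.2) = 0.9 with θ tied to k this way. Start at k = 2, θ = 20.2: P(X<55.2) ≈ 0.757.
Too low — raise k to concentrate. Iterating converges to k ≈ 2.89.
Then θ = 20.2/(2.89−1) ≈ 10.7.

k ≈ 2.89, θ ≈ 10.7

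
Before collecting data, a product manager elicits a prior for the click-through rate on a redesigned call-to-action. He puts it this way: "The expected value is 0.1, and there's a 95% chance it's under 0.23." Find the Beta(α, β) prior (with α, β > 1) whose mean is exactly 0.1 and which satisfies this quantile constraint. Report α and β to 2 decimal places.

With mean 0.1 fixed, write α = 0.1s, β = 0.9s where s = α+β.
Need P(θ < 0.23) = 0.95 under Beta(0.1s, 0.9s). Normal approximation: (q−m)/√(m(1−m)/s) ≈ z_{0.95} = 1.64, so s ≈ 0.1·0.9·(1.64)²/(0.23−0.1)² = 14.4.
At s = 14.4: P(θ<0.23) ≈ 0.931. Adjusting to match 0.95 gives s ≈ 18.98.
So α = 0.1·18.98 ≈ 1.90, β = 0.9·18.98 ≈ 17.08.

α ≈ 1.90, β ≈ 17.08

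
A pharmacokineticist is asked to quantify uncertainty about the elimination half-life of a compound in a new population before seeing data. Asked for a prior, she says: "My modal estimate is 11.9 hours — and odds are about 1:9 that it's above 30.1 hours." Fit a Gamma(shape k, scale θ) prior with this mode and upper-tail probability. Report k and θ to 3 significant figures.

k ≈ 3.23, θ ≈ 5.34

Gamma(k,θ) with k>1 has mode (k−1)θ, so θ = 11.9/(k−1).
Need P(X < 30.1) = 0.9 with θ tied to k this way. Start at k = 2, θ = 11.9: P(X<30.1) ≈ 0.719.
Too low — raise k to concentrate. Iterating converges to k ≈ 3.23.
Then θ = 11.9/(3.23−1) ≈ 5.34.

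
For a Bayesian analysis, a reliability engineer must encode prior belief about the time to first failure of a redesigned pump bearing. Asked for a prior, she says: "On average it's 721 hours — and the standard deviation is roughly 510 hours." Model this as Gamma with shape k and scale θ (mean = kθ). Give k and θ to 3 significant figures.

For Gamma(k, scale θ): mean = kθ, variance = kθ², so CV = 1/√k.
CV = SD/mean = 510/721 = 0.7074, hence k = 1/CV² = 2.
Then θ = mean/k = 721/2 = 361.

k ≈ 2, θ ≈ 361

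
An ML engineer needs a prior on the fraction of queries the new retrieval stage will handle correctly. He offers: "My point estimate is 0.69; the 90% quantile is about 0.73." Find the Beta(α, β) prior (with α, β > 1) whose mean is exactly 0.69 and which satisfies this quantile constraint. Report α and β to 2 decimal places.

α ≈ 148.29, β ≈ 66.62

With mean 0.69 fixed, write α = 0.69s, β = 0.31s where s = α+β.
Need P(θ < 0.73) = 0.9 under Beta(0.69s, 0.31s). Normal approximation: (q−m)/√(m(1−m)/s) ≈ z_{0.9} = 1.28, so s ≈ 0.69·0.31·(1.28)²/(0.73−0.69)² = 219.6.
At s = 219.6: P(θ<0.73) ≈ 0.902. Adjusting to match 0.9 gives s ≈ 214.92.
So α = 0.69·214.92 ≈ 148.29, β = 0.31·214.92 ≈ 66.62.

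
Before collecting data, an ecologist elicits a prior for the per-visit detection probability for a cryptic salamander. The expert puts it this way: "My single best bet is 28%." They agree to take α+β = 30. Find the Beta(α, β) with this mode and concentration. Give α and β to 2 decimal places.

For α,β > 1 the Beta mode is (α−1)/(α+β−2). With α+β = 30, the mode is (α−1)/28.
Set (α−1)/28 = 0.28 → α = 1 + 0.28·28 = 8.84.
β = 30 − α = 21.16.

α = 8.84, β = 21.16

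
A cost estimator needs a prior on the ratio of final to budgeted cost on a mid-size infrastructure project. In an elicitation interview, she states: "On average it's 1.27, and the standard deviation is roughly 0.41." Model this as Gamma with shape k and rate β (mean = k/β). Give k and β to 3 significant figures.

For Gamma(k, rate β): mean = k/β, variance = k/β², so CV = 1/√k.
CV = SD/mean = 0.41/1.27 = 0.3228, hence k = 1/CV² = 9.59.
Then β = k/mean = 9.59/1.27 = 7.56.

k ≈ 9.59, β ≈ 7.56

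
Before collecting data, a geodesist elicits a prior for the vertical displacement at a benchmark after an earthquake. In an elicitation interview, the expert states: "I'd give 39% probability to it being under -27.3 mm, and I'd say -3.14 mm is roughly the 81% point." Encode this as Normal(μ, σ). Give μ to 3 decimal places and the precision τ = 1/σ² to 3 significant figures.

μ = -21.468, τ = 0.00229

For Normal(μ,σ), the p-quantile is μ + z_p·σ. Here z_{0.39} = -0.2793, z_{0.81} = 0.8779.
So -27.3 = μ − 0.2793σ and -3.14 = μ + 0.8779σ.
Subtracting: σ = (-3.14 − -27.3)/(0.8779 − (-0.2793)) = 20.878.
Then μ = -27.3 − (-0.2793)·20.878 = -21.468.
Precision τ = 1/σ² = 1/20.88² = 0.00229.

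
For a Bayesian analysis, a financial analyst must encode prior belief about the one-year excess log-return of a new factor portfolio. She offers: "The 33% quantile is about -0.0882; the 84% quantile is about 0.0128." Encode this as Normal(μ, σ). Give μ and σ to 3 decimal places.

μ = -0.057, σ = 0.070

The p-quantile of Normal(μ,σ) is μ + z_p·σ, with z_{0.33} = -0.4399 and z_{0.84} = 0.9945.
Eliminate σ: μ = (z₂·x₁ − z₁·x₂)/(z₂ − z₁) = (0.9945·-0.0882 − (-0.4399)·0.0128)/1.434 = -0.057.
Then σ = (x₂ − x₁)/(z₂ − z₁) = (0.0128 − -0.0882)/1.434 = 0.070.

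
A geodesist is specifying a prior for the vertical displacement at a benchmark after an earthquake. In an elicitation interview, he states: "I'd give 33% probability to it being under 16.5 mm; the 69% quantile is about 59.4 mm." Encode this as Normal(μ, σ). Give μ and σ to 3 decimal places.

The p-quantile of Normal(μ,σ) is μ + z_p·σ, with z_{0.33} = -0.4399 and z_{0.69} = 0.4959.
Eliminate σ: μ = (z₂·x₁ − z₁·x₂)/(z₂ − z₁) = (0.4959·16.5 − (-0.4399)·59.4)/0.9358 = 36.668.
Then σ = (x₂ − x₁)/(z₂ − z₁) = (59.4 − 16.5)/0.9358 = 45.845.

μ = 36.668, σ = 45.845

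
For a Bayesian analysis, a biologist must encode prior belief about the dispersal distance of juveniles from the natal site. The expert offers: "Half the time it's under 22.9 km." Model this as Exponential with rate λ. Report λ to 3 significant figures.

λ ≈ 0.0303

Exponential median = ln 2 / λ, so λ = ln 2 / 22.9 = 0.0303.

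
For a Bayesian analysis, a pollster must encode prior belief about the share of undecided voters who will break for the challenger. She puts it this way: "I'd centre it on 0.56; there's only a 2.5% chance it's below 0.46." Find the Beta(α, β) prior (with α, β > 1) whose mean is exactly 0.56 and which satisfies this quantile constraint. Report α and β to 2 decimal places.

α ≈ 53.48, β ≈ 42.02

With mean 0.56 fixed, write α = 0.56s, β = 0.44s where s = α+β.
Need P(θ < 0.46) = 0.025 under Beta(0.56s, 0.44s). Normal approximation: (q−m)/√(m(1−m)/s) ≈ z_{0.025} = -1.96, so s ≈ 0.56·0.44·(-1.96)²/(0.46−0.56)² = 94.7.
At s = 94.7: P(θ<0.46) ≈ 0.026. Adjusting to match 0.025 gives s ≈ 95.50.
So α = 0.56·95.50 ≈ 53.48, β = 0.44·95.50 ≈ 42.02.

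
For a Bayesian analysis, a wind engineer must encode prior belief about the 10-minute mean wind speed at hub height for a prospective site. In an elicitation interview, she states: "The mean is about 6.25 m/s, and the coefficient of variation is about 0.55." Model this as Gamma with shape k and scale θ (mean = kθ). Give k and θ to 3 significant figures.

k ≈ 3.31, θ ≈ 1.89

For Gamma(k, scale θ): mean = kθ, variance = kθ², so CV = 1/√k.
CV = 0.55, hence k = 1/CV² = 3.31.
Then θ = mean/k = 6.25/3.31 = 1.89.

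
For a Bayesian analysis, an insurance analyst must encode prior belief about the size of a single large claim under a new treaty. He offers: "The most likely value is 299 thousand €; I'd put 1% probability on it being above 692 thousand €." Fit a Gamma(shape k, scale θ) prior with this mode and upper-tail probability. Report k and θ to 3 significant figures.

Gamma(k,θ) with k>1 has mode (k−1)θ, so θ = 299/(k−1).
Need P(X < 692) = 0.99 with θ tied to k this way. Start at k = 2, θ = 299: P(X<692) ≈ 0.672.
Too low — raise k to concentrate. Iterating converges to k ≈ 7.78.
Then θ = 299/(7.78−1) ≈ 44.1.

k ≈ 7.78, θ ≈ 44.1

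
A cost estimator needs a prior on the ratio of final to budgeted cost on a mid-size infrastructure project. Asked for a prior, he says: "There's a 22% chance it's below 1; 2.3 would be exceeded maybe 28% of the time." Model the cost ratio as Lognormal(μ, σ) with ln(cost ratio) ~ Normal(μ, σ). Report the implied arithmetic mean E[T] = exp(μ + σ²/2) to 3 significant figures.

If T ~ Lognormal(μ,σ) then ln T ~ Normal(μ,σ), so the p-quantile of ln T is μ + z_p·σ.
ln(1) = 0 and ln(2.3) = 0.8329; z_{0.22} = -0.7722, z_{0.72} = 0.5828.
σ = (0.8329 − 0)/(0.5828 − (-0.7722)) = 0.615.
μ = 0 − (-0.7722)·0.615 = 0.475.
E[T] = exp(μ + σ²/2) = exp(0.475 + 0.1889) = 1.94.

E[T] ≈ 1.94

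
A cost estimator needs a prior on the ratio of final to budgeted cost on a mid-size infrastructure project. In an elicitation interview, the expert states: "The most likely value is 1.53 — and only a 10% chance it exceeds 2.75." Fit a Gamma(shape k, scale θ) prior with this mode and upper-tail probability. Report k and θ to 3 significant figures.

k ≈ 6.54, θ ≈ 0.276

Gamma(k,θ) with k>1 has mode (k−1)θ, so θ = 1.53/(k−1).
Need P(X < 2.75) = 0.9 with θ tied to k this way. Start at k = 2, θ = 1.53: P(X<2.75) ≈ 0.536.
Too low — raise k to concentrate. Iterating converges to k ≈ 6.54.
Then θ = 1.53/(6.54−1) ≈ 0.276.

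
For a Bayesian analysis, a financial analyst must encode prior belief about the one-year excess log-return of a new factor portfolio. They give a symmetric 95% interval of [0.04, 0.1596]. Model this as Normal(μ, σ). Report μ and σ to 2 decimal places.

μ = 0.10, σ = 0.03

A symmetric 95% interval runs μ ± z·σ with z = 1.96.
Half-width = 0.0598, so σ = 0.0598/1.96 = 0.03.
μ is the interval midpoint, 0.10.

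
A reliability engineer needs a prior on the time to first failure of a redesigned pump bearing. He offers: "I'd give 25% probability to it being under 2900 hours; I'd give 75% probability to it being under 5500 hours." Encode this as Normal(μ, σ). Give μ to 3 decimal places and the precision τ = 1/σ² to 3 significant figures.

μ = 4200.000, τ = 2.69e-07

The p-quantile of Normal(μ,σ) is μ + z_p·σ, with z_{0.25} = -0.6745 and z_{0.75} = 0.6745.
Eliminate σ: μ = (z₂·x₁ − z₁·x₂)/(z₂ − z₁) = (0.6745·2900 − (-0.6745)·5500)/1.349 = 4200.000.
Then σ = (x₂ − x₁)/(z₂ − z₁) = (5500 − 2900)/1.349 = 1927.383.
Precision τ = 1/σ² = 1/1927² = 2.69e-07.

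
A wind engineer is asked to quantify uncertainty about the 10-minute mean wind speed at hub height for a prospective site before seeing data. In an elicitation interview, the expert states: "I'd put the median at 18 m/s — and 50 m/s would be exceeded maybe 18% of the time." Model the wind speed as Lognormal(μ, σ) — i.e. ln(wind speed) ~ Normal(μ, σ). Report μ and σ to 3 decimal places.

If T ~ Lognormal(μ,σ) then ln T ~ Normal(μ,σ), so the p-quantile of ln T is μ + z_p·σ.
ln(18) = 2.89 and ln(50) = 3.912; z_{0.5} = 0, z_{0.82} = 0.9154.
σ = (3.912 − 2.89)/(0.9154 − (0)) = 1.116.
μ = 2.89 − (0)·1.116 = 2.890.

μ ≈ 2.890, σ ≈ 1.116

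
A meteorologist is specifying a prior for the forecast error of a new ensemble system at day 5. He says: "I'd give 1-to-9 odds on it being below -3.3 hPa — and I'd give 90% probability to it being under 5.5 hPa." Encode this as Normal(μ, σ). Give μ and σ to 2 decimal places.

μ = 1.10, σ = 3.43

For Normal(μ,σ), the p-quantile is μ + z_p·σ. Here z_{0.1} = -1.282, z_{0.9} = 1.282.
So -3.3 = μ − 1.282σ and 5.5 = μ + 1.282σ.
Subtracting: σ = (5.5 − -3.3)/(1.282 − (-1.282)) = 3.43.
Then μ = -3.3 − (-1.282)·3.43 = 1.10.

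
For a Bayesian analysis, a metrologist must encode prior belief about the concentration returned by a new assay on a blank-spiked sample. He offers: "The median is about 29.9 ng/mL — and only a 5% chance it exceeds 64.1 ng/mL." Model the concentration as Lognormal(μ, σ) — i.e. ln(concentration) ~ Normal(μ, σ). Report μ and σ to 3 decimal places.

μ ≈ 3.398, σ ≈ 0.464

If T ~ Lognormal(μ,σ) then ln T ~ Normal(μ,σ), so the p-quantile of ln T is μ + z_p·σ.
ln(29.9) = 3.398 and ln(64.1) = 4.16; z_{0.5} = 0, z_{0.95} = 1.645.
σ = (4.16 − 3.398)/(1.645 − (0)) = 0.464.
μ = 3.398 − (0)·0.464 = 3.398.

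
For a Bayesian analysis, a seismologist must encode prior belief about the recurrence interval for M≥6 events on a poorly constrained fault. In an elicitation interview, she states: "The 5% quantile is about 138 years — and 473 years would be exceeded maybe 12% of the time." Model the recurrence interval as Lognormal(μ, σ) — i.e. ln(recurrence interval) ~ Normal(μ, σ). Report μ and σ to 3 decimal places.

μ ≈ 5.646, σ ≈ 0.437

If T ~ Lognormal(μ,σ) then ln T ~ Normal(μ,σ), so the p-quantile of ln T is μ + z_p·σ.
ln(138) = 4.927 and ln(473) = 6.159; z_{0.05} = -1.645, z_{0.88} = 1.175.
σ = (6.159 − 4.927)/(1.175 − (-1.645)) = 0.437.
μ = 4.927 − (-1.645)·0.437 = 5.646.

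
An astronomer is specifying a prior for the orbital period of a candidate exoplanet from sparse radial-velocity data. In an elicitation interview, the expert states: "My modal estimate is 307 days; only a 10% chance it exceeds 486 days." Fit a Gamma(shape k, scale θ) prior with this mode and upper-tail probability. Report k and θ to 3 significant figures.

Gamma(k,θ) with k>1 has mode (k−1)θ, so θ = 307/(k−1).
Need P(X < 486) = 0.9 with θ tied to k this way. Start at k = 2, θ = 307: P(X<486) ≈ 0.470.
Too low — raise k to concentrate. Iterating converges to k ≈ 9.89.
Then θ = 307/(9.89−1) ≈ 34.5.

k ≈ 9.89, θ ≈ 34.5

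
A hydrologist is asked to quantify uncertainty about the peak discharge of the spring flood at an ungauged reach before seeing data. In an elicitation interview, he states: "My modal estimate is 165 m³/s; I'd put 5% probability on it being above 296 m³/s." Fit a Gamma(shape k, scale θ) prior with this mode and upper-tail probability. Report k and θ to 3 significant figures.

k ≈ 9.16, θ ≈ 20.2

Gamma(k,θ) with k>1 has mode (k−1)θ, so θ = 165/(k−1).
Need P(X < 296) = 0.95 with θ tied to k this way. Start at k = 2, θ = 165: P(X<296) ≈ 0.535.
Too low — raise k to concentrate. Iterating converges to k ≈ 9.16.
Then θ = 165/(9.16−1) ≈ 20.2.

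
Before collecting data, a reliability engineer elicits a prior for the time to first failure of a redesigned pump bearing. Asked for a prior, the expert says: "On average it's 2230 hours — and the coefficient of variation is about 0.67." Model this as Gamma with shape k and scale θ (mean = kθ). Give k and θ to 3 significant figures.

For Gamma(k, scale θ): mean = kθ, variance = kθ², so CV = 1/√k.
CV = 0.67, hence k = 1/CV² = 2.23.
Then θ = mean/k = 2230/2.23 = 1000.

k ≈ 2.23, θ ≈ 1000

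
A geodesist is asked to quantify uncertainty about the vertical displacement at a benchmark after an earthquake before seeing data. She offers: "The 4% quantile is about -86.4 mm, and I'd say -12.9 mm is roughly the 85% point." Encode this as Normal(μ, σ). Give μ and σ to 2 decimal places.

μ = -40.23, σ = 26.37

The p-quantile of Normal(μ,σ) is μ + z_p·σ, with z_{0.04} = -1.751 and z_{0.85} = 1.036.
Eliminate σ: μ = (z₂·x₁ − z₁·x₂)/(z₂ − z₁) = (1.036·-86.4 − (-1.751)·-12.9)/2.787 = -40.23.
Then σ = (x₂ − x₁)/(z₂ − z₁) = (-12.9 − -86.4)/2.787 = 26.37.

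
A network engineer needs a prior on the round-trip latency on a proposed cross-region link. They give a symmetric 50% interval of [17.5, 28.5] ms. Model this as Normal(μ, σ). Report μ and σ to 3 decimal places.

A symmetric 50% interval runs μ ± z·σ with z = 0.6745.
Half-width = 5.5, so σ = 5.5/0.6745 = 8.154.
μ is the interval midpoint, 23.000.

μ = 23.000, σ = 8.154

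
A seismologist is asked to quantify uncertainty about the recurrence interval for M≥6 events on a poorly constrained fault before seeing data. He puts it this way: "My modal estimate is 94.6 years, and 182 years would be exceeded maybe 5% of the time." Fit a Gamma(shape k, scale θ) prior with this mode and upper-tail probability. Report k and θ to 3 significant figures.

Gamma(k,θ) with k>1 has mode (k−1)θ, so θ = 94.6/(k−1).
Need P(X < 182) = 0.95 with θ tied to k this way. Start at k = 2, θ = 94.6: P(X<182) ≈ 0.573.
Too low — raise k to concentrate. Iterating converges to k ≈ 7.49.
Then θ = 94.6/(7.49−1) ≈ 14.6.

k ≈ 7.49, θ ≈ 14.6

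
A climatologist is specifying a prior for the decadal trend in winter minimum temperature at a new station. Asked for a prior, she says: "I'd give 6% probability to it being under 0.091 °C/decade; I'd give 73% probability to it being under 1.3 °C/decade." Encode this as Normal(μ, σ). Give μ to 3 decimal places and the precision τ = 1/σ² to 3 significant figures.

The p-quantile of Normal(μ,σ) is μ + z_p·σ, with z_{0.06} = -1.555 and z_{0.73} = 0.6128.
Eliminate σ: μ = (z₂·x₁ − z₁·x₂)/(z₂ − z₁) = (0.6128·0.091 − (-1.555)·1.3)/2.168 = 0.958.
Then σ = (x₂ − x₁)/(z₂ − z₁) = (1.3 − 0.091)/2.168 = 0.558.
Precision τ = 1/σ² = 1/0.5578² = 3.21.

μ = 0.958, τ = 3.21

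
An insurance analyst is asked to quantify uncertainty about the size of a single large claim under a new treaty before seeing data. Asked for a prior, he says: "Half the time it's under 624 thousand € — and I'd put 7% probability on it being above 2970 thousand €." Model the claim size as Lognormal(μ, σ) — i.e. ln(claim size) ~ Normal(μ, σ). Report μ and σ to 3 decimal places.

If T ~ Lognormal(μ,σ) then ln T ~ Normal(μ,σ), so the p-quantile of ln T is μ + z_p·σ.
ln(624) = 6.436 and ln(2970) = 7.996; z_{0.5} = 0, z_{0.93} = 1.476.
σ = (7.996 − 6.436)/(1.476 − (0)) = 1.057.
μ = 6.436 − (0)·1.057 = 6.436.

μ ≈ 6.436, σ ≈ 1.057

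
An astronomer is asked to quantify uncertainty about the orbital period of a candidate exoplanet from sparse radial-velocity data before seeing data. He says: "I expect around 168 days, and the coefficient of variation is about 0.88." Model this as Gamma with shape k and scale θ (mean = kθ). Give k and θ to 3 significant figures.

k ≈ 1.29, θ ≈ 130

For Gamma(k, scale θ): mean = kθ, variance = kθ², so CV = 1/√k.
CV = 0.88, hence k = 1/CV² = 1.29.
Then θ = mean/k = 168/1.29 = 130.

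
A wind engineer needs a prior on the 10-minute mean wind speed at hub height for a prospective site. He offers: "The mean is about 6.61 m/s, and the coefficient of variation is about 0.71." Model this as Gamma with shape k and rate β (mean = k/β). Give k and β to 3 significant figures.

For Gamma(k, rate β): mean = k/β, variance = k/β², so CV = 1/√k.
CV = 0.71, hence k = 1/CV² = 1.98.
Then β = k/mean = 1.98/6.61 = 0.3.

k ≈ 1.98, β ≈ 0.3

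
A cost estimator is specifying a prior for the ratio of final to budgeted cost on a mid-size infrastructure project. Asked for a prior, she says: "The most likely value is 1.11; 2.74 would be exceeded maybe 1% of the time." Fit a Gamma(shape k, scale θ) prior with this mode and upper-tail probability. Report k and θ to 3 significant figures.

k ≈ 6.76, θ ≈ 0.193

Gamma(k,θ) with k>1 has mode (k−1)θ, so θ = 1.11/(k−1).
Need P(X < 2.74) = 0.99 with θ tied to k this way. Start at k = 2, θ = 1.11: P(X<2.74) ≈ 0.706.
Too low — raise k to concentrate. Iterating converges to k ≈ 6.76.
Then θ = 1.11/(6.76−1) ≈ 0.193.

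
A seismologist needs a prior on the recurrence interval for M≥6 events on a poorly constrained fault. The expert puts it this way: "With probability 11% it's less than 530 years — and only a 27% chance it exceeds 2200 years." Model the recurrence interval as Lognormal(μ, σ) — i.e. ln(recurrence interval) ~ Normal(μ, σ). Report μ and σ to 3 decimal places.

If T ~ Lognormal(μ,σ) then ln T ~ Normal(μ,σ), so the p-quantile of ln T is μ + z_p·σ.
ln(530) = 6.273 and ln(2200) = 7.696; z_{0.11} = -1.227, z_{0.73} = 0.6128.
σ = (7.696 − 6.273)/(0.6128 − (-1.227)) = 0.774.
μ = 6.273 − (-1.227)·0.774 = 7.222.

μ ≈ 7.222, σ ≈ 0.774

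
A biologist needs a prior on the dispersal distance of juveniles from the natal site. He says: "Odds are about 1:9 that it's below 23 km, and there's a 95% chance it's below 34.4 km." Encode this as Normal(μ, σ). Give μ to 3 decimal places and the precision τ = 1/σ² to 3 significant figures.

μ = 27.992, τ = 0.0659

For Normal(μ,σ), the p-quantile is μ + z_p·σ. Here z_{0.1} = -1.282, z_{0.95} = 1.645.
So 23 = μ − 1.282σ and 34.4 = μ + 1.645σ.
Subtracting: σ = (34.4 − 23)/(1.645 − (-1.282)) = 3.896.
Then μ = 23 − (-1.282)·3.896 = 27.992.
Precision τ = 1/σ² = 1/3.896² = 0.0659.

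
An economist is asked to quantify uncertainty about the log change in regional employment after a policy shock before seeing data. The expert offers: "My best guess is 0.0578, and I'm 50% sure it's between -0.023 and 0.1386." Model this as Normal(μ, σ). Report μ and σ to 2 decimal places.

A symmetric 50% interval runs μ ± z·σ with z = 0.6745.
Half-width = 0.0808, so σ = 0.0808/0.6745 = 0.12.
μ is the stated best guess, 0.06.

μ = 0.06, σ = 0.12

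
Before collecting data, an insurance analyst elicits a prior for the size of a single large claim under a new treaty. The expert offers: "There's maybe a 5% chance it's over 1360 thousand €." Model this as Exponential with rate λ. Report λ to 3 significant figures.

P(T > 1360.0) = e^(−λ·1360.0) = 0.05, so λ = −ln(0.05)/1360.0 = 0.0022.

λ ≈ 0.0022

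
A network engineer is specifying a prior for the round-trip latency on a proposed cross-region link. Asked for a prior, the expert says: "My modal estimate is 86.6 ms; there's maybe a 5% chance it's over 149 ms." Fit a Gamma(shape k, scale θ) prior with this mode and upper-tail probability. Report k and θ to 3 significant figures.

Gamma(k,θ) with k>1 has mode (k−1)θ, so θ = 86.6/(k−1).
Need P(X < 149) = 0.95 with θ tied to k this way. Start at k = 2, θ = 86.6: P(X<149) ≈ 0.513.
Too low — raise k to concentrate. Iterating converges to k ≈ 10.5.
Then θ = 86.6/(10.5−1) ≈ 9.14.

k ≈ 10.5, θ ≈ 9.14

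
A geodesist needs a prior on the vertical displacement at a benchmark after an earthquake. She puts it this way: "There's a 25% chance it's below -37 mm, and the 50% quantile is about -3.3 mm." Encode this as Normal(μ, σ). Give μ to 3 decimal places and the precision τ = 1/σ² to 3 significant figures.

μ = -3.300, τ = 0.000401

For Normal(μ,σ), the p-quantile is μ + z_p·σ. Here z_{0.25} = -0.6745, z_{0.5} = 0.
So -37 = μ − 0.6745σ and -3.3 = μ + 0σ.
Subtracting: σ = (-3.3 − -37)/(0 − (-0.6745)) = 49.964.
Then μ = -37 − (-0.6745)·49.964 = -3.300.
Precision τ = 1/σ² = 1/49.96² = 0.000401.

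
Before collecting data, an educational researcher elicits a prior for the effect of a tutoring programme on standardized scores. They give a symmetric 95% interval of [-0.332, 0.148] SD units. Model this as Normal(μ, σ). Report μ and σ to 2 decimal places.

μ = -0.09, σ = 0.12

A symmetric 95% interval runs μ ± z·σ with z = 1.96.
Half-width = 0.24, so σ = 0.24/1.96 = 0.12.
μ is the interval midpoint, -0.09.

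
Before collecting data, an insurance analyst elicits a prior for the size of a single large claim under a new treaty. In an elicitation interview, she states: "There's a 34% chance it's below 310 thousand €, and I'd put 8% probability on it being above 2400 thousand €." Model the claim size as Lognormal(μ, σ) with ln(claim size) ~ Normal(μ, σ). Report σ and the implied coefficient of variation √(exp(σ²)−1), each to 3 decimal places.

If T ~ Lognormal(μ,σ) then ln T ~ Normal(μ,σ), so the p-quantile of ln T is μ + z_p·σ.
ln(310) = 5.737 and ln(2400) = 7.783; z_{0.34} = -0.4125, z_{0.92} = 1.405.
σ = (7.783 − 5.737)/(1.405 − (-0.4125)) = 1.126.
μ = 5.737 − (-0.4125)·1.126 = 6.201.
CV = √(exp(σ²)−1) = √(exp(1.2680)−1) = 1.598.

σ ≈ 1.126, CV ≈ 1.598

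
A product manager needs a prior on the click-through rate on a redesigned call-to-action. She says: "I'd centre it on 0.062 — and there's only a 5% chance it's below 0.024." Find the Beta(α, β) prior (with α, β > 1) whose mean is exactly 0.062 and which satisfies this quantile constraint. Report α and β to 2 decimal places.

α ≈ 4.65, β ≈ 70.30

With mean 0.062 fixed, write α = 0.062s, β = 0.938s where s = α+β.
Need P(θ < 0.024) = 0.05 under Beta(0.062s, 0.938s). Normal approximation: (q−m)/√(m(1−m)/s) ≈ z_{0.05} = -1.64, so s ≈ 0.062·0.938·(-1.64)²/(0.024−0.062)² = 109.0.
At s = 109.0: P(θ<0.024) ≈ 0.021. Adjusting to match 0.05 gives s ≈ 74.95.
So α = 0.062·74.95 ≈ 4.65, β = 0.938·74.95 ≈ 70.30.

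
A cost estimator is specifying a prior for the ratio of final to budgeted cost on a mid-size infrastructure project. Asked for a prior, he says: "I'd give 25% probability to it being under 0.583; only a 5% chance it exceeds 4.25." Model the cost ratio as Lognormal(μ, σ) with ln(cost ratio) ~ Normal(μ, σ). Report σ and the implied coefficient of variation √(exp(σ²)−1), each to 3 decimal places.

σ ≈ 0.856, CV ≈ 1.040

If T ~ Lognormal(μ,σ) then ln T ~ Normal(μ,σ), so the p-quantile of ln T is μ + z_p·σ.
ln(0.583) = -0.5396 and ln(4.25) = 1.447; z_{0.25} = -0.6745, z_{0.95} = 1.645.
σ = (1.447 − -0.5396)/(1.645 − (-0.6745)) = 0.856.
μ = -0.5396 − (-0.6745)·0.856 = 0.038.
CV = √(exp(σ²)−1) = √(exp(0.7336)−1) = 1.040.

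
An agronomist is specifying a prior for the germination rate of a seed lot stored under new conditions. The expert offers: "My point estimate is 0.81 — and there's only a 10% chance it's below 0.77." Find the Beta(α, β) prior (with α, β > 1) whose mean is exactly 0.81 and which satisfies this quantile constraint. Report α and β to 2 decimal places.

With mean 0.81 fixed, write α = 0.81s, β = 0.19s where s = α+β.
Need P(θ < 0.77) = 0.1 under Beta(0.81s, 0.19s). Normal approximation: (q−m)/√(m(1−m)/s) ≈ z_{0.1} = -1.28, so s ≈ 0.81·0.19·(-1.28)²/(0.77−0.81)² = 158.0.
At s = 158.0: P(θ<0.77) ≈ 0.104. Adjusting to match 0.1 gives s ≈ 163.57.
So α = 0.81·163.57 ≈ 132.49, β = 0.19·163.57 ≈ 31.08.

α ≈ 132.49, β ≈ 31.08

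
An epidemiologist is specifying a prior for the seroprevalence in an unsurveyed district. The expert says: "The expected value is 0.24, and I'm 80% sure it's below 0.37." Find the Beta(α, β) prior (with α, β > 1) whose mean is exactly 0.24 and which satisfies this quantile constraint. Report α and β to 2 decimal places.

α ≈ 1.57, β ≈ 4.96

With mean 0.24 fixed, write α = 0.24s, β = 0.76s where s = α+β.
Need P(θ < 0.37) = 0.8 under Beta(0.24s, 0.76s). Normal approximation: (q−m)/√(m(1−m)/s) ≈ z_{0.8} = 0.842, so s ≈ 0.24·0.76·(0.842)²/(0.37−0.24)² = 7.6.
At s = 7.6: P(θ<0.37) ≈ 0.813. Adjusting to match 0.8 gives s ≈ 6.52.
So α = 0.24·6.52 ≈ 1.57, β = 0.76·6.52 ≈ 4.96.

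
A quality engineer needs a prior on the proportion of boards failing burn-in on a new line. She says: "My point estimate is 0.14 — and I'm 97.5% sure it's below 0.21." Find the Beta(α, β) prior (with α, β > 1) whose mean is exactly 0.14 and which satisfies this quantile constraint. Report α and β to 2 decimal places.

α ≈ 15.56, β ≈ 95.60

With mean 0.14 fixed, write α = 0.14s, β = 0.86s where s = α+β.
Need P(θ < 0.21) = 0.975 under Beta(0.14s, 0.86s). Normal approximation: (q−m)/√(m(1−m)/s) ≈ z_{0.975} = 1.96, so s ≈ 0.14·0.86·(1.96)²/(0.21−0.14)² = 94.4.
At s = 94.4: P(θ<0.21) ≈ 0.965. Adjusting to match 0.975 gives s ≈ 111.16.
So α = 0.14·111.16 ≈ 15.56, β = 0.86·111.16 ≈ 95.60.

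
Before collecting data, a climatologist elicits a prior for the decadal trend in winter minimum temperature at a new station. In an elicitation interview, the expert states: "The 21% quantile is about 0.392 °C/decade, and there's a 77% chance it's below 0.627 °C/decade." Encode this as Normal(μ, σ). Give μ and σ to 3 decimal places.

The p-quantile of Normal(μ,σ) is μ + z_p·σ, with z_{0.21} = -0.8064 and z_{0.77} = 0.7388.
Eliminate σ: μ = (z₂·x₁ − z₁·x₂)/(z₂ − z₁) = (0.7388·0.392 − (-0.8064)·0.627)/1.545 = 0.515.
Then σ = (x₂ − x₁)/(z₂ − z₁) = (0.627 − 0.392)/1.545 = 0.152.

μ = 0.515, σ = 0.152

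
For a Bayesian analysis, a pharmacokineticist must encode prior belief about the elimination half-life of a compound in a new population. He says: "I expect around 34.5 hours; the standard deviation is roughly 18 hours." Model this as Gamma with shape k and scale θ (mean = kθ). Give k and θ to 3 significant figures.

k ≈ 3.67, θ ≈ 9.39

For Gamma(k, scale θ): mean = kθ, variance = kθ², so CV = 1/√k.
CV = SD/mean = 18/34.5 = 0.5217, hence k = 1/CV² = 3.67.
Then θ = mean/k = 34.5/3.67 = 9.39.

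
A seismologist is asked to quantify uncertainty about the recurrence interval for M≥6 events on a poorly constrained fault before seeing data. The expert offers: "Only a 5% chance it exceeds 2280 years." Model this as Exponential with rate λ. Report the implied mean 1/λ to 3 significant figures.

P(T > 2280.0) = e^(−λ·2280.0) = 0.05, so λ = −ln(0.05)/2280.0 = 0.00131.
Mean = 1/λ = 761 years.

mean ≈ 761 years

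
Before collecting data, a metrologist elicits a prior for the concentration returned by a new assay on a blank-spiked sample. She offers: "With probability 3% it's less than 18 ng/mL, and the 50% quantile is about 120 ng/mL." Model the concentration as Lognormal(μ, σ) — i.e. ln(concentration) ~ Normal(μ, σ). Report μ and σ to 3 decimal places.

If T ~ Lognormal(μ,σ) then ln T ~ Normal(μ,σ), so the p-quantile of ln T is μ + z_p·σ.
ln(18) = 2.89 and ln(120) = 4.787; z_{0.03} = -1.881, z_{0.5} = 0.
σ = (4.787 − 2.89)/(0 − (-1.881)) = 1.009.
μ = 2.89 − (-1.881)·1.009 = 4.787.

μ ≈ 4.787, σ ≈ 1.009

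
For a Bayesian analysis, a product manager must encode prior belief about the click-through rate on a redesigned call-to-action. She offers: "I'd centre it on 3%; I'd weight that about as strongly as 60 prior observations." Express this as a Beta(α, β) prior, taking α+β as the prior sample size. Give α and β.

α = 1.8, β = 58.2

Under the effective-sample-size interpretation, Beta(α, β) has prior mean α/(α+β) and prior sample size α+β.
So α+β = 60 and α/(α+β) = 0.03, giving α = 0.03·60 = 1.8 and β = 60 − 1.8 = 58.2.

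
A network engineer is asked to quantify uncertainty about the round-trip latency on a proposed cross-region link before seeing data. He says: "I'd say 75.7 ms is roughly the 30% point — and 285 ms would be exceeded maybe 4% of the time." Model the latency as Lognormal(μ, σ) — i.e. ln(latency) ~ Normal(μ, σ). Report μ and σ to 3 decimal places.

μ ≈ 4.632, σ ≈ 0.583

If T ~ Lognormal(μ,σ) then ln T ~ Normal(μ,σ), so the p-quantile of ln T is μ + z_p·σ.
ln(75.7) = 4.327 and ln(285) = 5.652; z_{0.3} = -0.5244, z_{0.96} = 1.751.
σ = (5.652 − 4.327)/(1.751 − (-0.5244)) = 0.583.
μ = 4.327 − (-0.5244)·0.583 = 4.632.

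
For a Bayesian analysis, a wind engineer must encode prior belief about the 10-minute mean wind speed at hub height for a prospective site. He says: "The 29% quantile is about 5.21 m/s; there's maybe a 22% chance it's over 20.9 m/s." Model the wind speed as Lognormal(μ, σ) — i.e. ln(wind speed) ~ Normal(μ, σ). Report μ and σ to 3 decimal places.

μ ≈ 2.231, σ ≈ 1.048

If T ~ Lognormal(μ,σ) then ln T ~ Normal(μ,σ), so the p-quantile of ln T is μ + z_p·σ.
ln(5.21) = 1.651 and ln(20.9) = 3.04; z_{0.29} = -0.5534, z_{0.78} = 0.7722.
σ = (3.04 − 1.651)/(0.7722 − (-0.5534)) = 1.048.
μ = 1.651 − (-0.5534)·1.048 = 2.231.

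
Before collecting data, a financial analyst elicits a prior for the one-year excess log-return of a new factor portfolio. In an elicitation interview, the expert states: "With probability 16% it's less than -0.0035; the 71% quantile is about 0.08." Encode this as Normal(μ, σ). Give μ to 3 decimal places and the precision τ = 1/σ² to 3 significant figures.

The p-quantile of Normal(μ,σ) is μ + z_p·σ, with z_{0.16} = -0.9945 and z_{0.71} = 0.5534.
Eliminate σ: μ = (z₂·x₁ − z₁·x₂)/(z₂ − z₁) = (0.5534·-0.0035 − (-0.9945)·0.08)/1.548 = 0.050.
Then σ = (x₂ − x₁)/(z₂ − z₁) = (0.08 − -0.0035)/1.548 = 0.054.
Precision τ = 1/σ² = 1/0.05395² = 344.

μ = 0.050, τ = 344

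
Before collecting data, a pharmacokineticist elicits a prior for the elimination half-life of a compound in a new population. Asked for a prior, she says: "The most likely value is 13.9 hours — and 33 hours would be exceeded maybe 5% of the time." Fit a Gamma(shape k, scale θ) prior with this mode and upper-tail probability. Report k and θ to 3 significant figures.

k ≈ 4.65, θ ≈ 3.8

Gamma(k,θ) with k>1 has mode (k−1)θ, so θ = 13.9/(k−1).
Need P(X < 33) = 0.95 with θ tied to k this way. Start at k = 2, θ = 13.9: P(X<33) ≈ 0.686.
Too low — raise k to concentrate. Iterating converges to k ≈ 4.65.
Then θ = 13.9/(4.65−1) ≈ 3.8.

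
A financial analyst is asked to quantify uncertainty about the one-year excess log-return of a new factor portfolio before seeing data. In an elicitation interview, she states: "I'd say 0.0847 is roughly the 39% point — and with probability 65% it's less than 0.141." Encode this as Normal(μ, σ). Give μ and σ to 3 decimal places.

μ = 0.108, σ = 0.085

The p-quantile of Normal(μ,σ) is μ + z_p·σ, with z_{0.39} = -0.2793 and z_{0.65} = 0.3853.
Eliminate σ: μ = (z₂·x₁ − z₁·x₂)/(z₂ − z₁) = (0.3853·0.0847 − (-0.2793)·0.141)/0.6646 = 0.108.
Then σ = (x₂ − x₁)/(z₂ − z₁) = (0.141 − 0.0847)/0.6646 = 0.085.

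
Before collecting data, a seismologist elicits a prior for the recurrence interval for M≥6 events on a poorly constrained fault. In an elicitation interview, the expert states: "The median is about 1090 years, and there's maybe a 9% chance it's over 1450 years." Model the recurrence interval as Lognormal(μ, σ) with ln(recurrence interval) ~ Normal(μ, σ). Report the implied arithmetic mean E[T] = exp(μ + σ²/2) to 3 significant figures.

If T ~ Lognormal(μ,σ) then ln T ~ Normal(μ,σ), so the p-quantile of ln T is μ + z_p·σ.
ln(1090) = 6.994 and ln(1450) = 7.279; z_{0.5} = 0, z_{0.91} = 1.341.
σ = (7.279 − 6.994)/(1.341 − (0)) = 0.213.
μ = 6.994 − (0)·0.213 = 6.994.
E[T] = exp(μ + σ²/2) = exp(6.994 + 0.0227) = 1110 years.

E[T] ≈ 1110 years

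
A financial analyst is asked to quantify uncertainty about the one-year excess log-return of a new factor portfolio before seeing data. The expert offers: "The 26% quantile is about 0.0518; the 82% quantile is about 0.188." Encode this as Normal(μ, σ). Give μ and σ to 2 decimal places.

μ = 0.11, σ = 0.09

For Normal(μ,σ), the p-quantile is μ + z_p·σ. Here z_{0.26} = -0.6433, z_{0.82} = 0.9154.
So 0.0518 = μ − 0.6433σ and 0.188 = μ + 0.9154σ.
Subtracting: σ = (0.188 − 0.0518)/(0.9154 − (-0.6433)) = 0.09.
Then μ = 0.0518 − (-0.6433)·0.09 = 0.11.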